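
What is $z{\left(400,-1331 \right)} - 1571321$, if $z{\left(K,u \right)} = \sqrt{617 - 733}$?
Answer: $-1571321 + 2 i \sqrt{29} \approx -1.5713 \cdot 10^{6} + 10.77 i$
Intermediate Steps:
$z{\left(K,u \right)} = 2 i \sqrt{29}$ ($z{\left(K,u \right)} = \sqrt{-116} = 2 i \sqrt{29}$)
$z{\left(400,-1331 \right)} - 1571321 = 2 i \sqrt{29} - 1571321 = -1571321 + 2 i \sqrt{29}$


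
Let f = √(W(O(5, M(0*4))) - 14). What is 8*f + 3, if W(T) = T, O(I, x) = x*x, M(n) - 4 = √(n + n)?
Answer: 3 + 8*√2 ≈ 14.314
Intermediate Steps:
M(n) = 4 + √2*√n (M(n) = 4 + √(n + n) = 4 + √(2*n) = 4 + √2*√n)
O(I, x) = x²
f = √2 (f = √((4 + √2*√(0*4))² - 14) = √((4 + √2*√0)² - 14) = √((4 + √2*0)² - 14) = √((4 + 0)² - 14) = √(4² - 14) = √(16 - 14) = √2 ≈ 1.4142)
8*f + 3 = 8*√2 + 3 = 3 + 8*√2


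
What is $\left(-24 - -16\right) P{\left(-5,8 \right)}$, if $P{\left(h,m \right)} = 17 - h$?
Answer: $-176$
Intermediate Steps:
$\left(-24 - -16\right) P{\left(-5,8 \right)} = \left(-24 - -16\right) \left(17 - -5\right) = \left(-24 + 16\right) \left(17 + 5\right) = \left(-8\right) 22 = -176$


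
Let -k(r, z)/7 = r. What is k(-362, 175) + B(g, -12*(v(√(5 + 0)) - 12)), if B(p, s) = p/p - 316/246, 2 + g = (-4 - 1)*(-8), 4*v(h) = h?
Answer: 311647/123 ≈ 2533.7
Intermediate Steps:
v(h) = h/4
k(r, z) = -7*r
g = 38 (g = -2 + (-4 - 1)*(-8) = -2 - 5*(-8) = -2 + 40 = 38)
B(p, s) = -35/123 (B(p, s) = 1 - 316*1/246 = 1 - 158/123 = -35/123)
k(-362, 175) + B(g, -12*(v(√(5 + 0)) - 12)) = -7*(-362) - 35/123 = 2534 - 35/123 = 311647/123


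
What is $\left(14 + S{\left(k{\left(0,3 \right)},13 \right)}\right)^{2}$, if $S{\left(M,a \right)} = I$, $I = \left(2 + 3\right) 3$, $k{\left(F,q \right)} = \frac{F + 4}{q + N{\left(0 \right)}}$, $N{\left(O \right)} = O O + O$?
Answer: $841$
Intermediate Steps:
$N{\left(O \right)} = O + O^{2}$ ($N{\left(O \right)} = O^{2} + O = O + O^{2}$)
$k{\left(F,q \right)} = \frac{4 + F}{q}$ ($k{\left(F,q \right)} = \frac{F + 4}{q + 0 \left(1 + 0\right)} = \frac{4 + F}{q + 0 \cdot 1} = \frac{4 + F}{q + 0} = \frac{4 + F}{q}$)
$I = 15$ ($I = 5 \cdot 3 = 15$)
$S{\left(M,a \right)} = 15$
$\left(14 + S{\left(k{\left(0,3 \right)},13 \right)}\right)^{2} = \left(14 + 15\right)^{2} = 29^{2} = 841$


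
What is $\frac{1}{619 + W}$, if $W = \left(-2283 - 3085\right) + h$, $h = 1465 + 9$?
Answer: $- \frac{1}{3275} \approx -0.00030534$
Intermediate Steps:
$h = 1474$
$W = -3894$ ($W = \left(-2283 - 3085\right) + 1474 = -5368 + 1474 = -3894$)
$\frac{1}{619 + W} = \frac{1}{619 - 3894} = \frac{1}{-3275} = - \frac{1}{3275}$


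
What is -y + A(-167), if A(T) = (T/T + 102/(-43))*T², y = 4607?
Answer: -1843552/43 ≈ -42873.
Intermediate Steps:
A(T) = -59*T²/43 (A(T) = (1 + 102*(-1/43))*T² = (1 - 102/43)*T² = -59*T²/43)
-y + A(-167) = -1*4607 - 59/43*(-167)² = -4607 - 59/43*27889 = -4607 - 1645451/43 = -1843552/43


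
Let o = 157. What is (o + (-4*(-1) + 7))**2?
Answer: 28224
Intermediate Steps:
(o + (-4*(-1) + 7))**2 = (157 + (-4*(-1) + 7))**2 = (157 + (4 + 7))**2 = (157 + 11)**2 = 168**2 = 28224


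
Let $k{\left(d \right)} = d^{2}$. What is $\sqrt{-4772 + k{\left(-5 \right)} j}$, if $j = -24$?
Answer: $2 i \sqrt{1343} \approx 73.294 i$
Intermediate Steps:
$\sqrt{-4772 + k{\left(-5 \right)} j} = \sqrt{-4772 + \left(-5\right)^{2} \left(-24\right)} = \sqrt{-4772 + 25 \left(-24\right)} = \sqrt{-4772 - 600} = \sqrt{-5372} = 2 i \sqrt{1343}$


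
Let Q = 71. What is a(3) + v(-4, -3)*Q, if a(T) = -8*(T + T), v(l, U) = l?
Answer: -332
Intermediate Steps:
a(T) = -16*T
a(3) + v(-4, -3)*Q = -16*3 - 4*71 = -48 - 284 = -332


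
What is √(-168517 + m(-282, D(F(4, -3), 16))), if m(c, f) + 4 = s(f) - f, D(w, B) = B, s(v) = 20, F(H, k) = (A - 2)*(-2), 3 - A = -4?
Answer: I*√168517 ≈ 410.51*I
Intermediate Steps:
A = 7 (A = 3 - 1*(-4) = 3 + 4 = 7)
F(H, k) = -10 (F(H, k) = (7 - 2)*(-2) = 5*(-2) = -10)
m(c, f) = 16 - f (m(c, f) = -4 + (20 - f) = 16 - f)
√(-168517 + m(-282, D(F(4, -3), 16))) = √(-168517 + (16 - 1*16)) = √(-168517 + (16 - 16)) = √(-168517 + 0) = √(-168517) = I*√168517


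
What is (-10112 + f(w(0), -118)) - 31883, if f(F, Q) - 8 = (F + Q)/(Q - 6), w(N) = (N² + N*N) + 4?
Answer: -2603137/62 ≈ -41986.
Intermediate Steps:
w(N) = 4 + 2*N² (w(N) = (N² + N²) + 4 = 2*N² + 4 = 4 + 2*N²)
f(F, Q) = 8 + (F + Q)/(-6 + Q) (f(F, Q) = 8 + (F + Q)/(Q - 6) = 8 + (F + Q)/(-6 + Q))
(-10112 + f(w(0), -118)) - 31883 = (-10112 + (-48 + (4 + 2*0²) + 9*(-118))/(-6 - 118)) - 31883 = (-10112 + (-48 + (4 + 2*0) - 1062)/(-124)) - 31883 = (-10112 - (-48 + (4 + 0) - 1062)/124) - 31883 = (-10112 - (-48 + 4 - 1062)/124) - 31883 = (-10112 - 1/124*(-1106)) - 31883 = (-10112 + 553/62) - 31883 = -626391/62 - 31883 = -2603137/62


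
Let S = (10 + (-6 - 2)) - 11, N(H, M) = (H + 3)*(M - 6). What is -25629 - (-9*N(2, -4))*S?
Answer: -21579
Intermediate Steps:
N(H, M) = (-6 + M)*(3 + H) (N(H, M) = (3 + H)*(-6 + M) = (-6 + M)*(3 + H))
S = -9 (S = (10 - 8) - 11 = 2 - 11 = -9)
-25629 - (-9*N(2, -4))*S = -25629 - (-9*(-18 - 6*2 + 3*(-4) + 2*(-4)))*(-9) = -25629 - (-9*(-18 - 12 - 12 - 8))*(-9) = -25629 - (-9*(-50))*(-9) = -25629 - 450*(-9) = -25629 - 1*(-4050) = -25629 + 4050 = -21579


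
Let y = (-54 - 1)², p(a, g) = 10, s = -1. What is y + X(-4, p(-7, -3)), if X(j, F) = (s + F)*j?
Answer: 2989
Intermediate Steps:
y = 3025 (y = (-55)² = 3025)
X(j, F) = j*(-1 + F) (X(j, F) = (-1 + F)*j = j*(-1 + F))
y + X(-4, p(-7, -3)) = 3025 - 4*(-1 + 10) = 3025 - 4*9 = 3025 - 36 = 2989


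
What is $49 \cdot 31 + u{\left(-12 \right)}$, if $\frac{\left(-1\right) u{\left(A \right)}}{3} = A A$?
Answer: $1087$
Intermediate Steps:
$u{\left(A \right)} = - 3 A^{2}$ ($u{\left(A \right)} = - 3 A A = - 3 A^{2}$)
$49 \cdot 31 + u{\left(-12 \right)} = 49 \cdot 31 - 3 \left(-12\right)^{2} = 1519 - 432 = 1087$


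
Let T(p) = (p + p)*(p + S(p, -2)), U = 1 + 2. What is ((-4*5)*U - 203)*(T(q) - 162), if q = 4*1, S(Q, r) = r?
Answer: 38398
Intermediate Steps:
U = 3
q = 4
T(p) = 2*p*(-2 + p) (T(p) = (p + p)*(p - 2) = (2*p)*(-2 + p) = 2*p*(-2 + p))
((-4*5)*U - 203)*(T(q) - 162) = (-4*5*3 - 203)*(2*4*(-2 + 4) - 162) = (-20*3 - 203)*(2*4*2 - 162) = (-60 - 203)*(16 - 162) = -263*(-146) = 38398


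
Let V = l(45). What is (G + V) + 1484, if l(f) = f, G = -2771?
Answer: -1242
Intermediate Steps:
V = 45
(G + V) + 1484 = (-2771 + 45) + 1484 = -2726 + 1484 = -1242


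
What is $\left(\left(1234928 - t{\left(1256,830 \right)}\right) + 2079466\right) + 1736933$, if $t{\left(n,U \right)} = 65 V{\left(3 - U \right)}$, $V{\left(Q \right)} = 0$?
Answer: $5051327$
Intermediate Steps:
$t{\left(n,U \right)} = 0$ ($t{\left(n,U \right)} = 65 \cdot 0 = 0$)
$\left(\left(1234928 - t{\left(1256,830 \right)}\right) + 2079466\right) + 1736933 = \left(\left(1234928 - 0\right) + 2079466\right) + 1736933 = \left(\left(1234928 + 0\right) + 2079466\right) + 1736933 = \left(1234928 + 2079466\right) + 1736933 = 3314394 + 1736933 = 5051327$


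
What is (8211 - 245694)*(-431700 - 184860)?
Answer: 146422518480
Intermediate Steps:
(8211 - 245694)*(-431700 - 184860) = -237483*(-616560) = 146422518480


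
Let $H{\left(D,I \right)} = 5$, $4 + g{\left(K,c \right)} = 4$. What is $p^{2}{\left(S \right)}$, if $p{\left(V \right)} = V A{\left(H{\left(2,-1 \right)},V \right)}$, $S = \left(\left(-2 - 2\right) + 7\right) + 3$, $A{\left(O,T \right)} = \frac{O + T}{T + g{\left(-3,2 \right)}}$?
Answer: $121$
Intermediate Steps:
$g{\left(K,c \right)} = 0$ ($g{\left(K,c \right)} = -4 + 4 = 0$)
$A{\left(O,T \right)} = \frac{O + T}{T}$ ($A{\left(O,T \right)} = \frac{O + T}{T + 0} = \frac{O + T}{T}$)
$S = 6$ ($S = \left(-4 + 7\right) + 3 = 3 + 3 = 6$)
$p{\left(V \right)} = 5 + V$ ($p{\left(V \right)} = V \frac{5 + V}{V} = 5 + V$)
$p^{2}{\left(S \right)} = \left(5 + 6\right)^{2} = 11^{2} = 121$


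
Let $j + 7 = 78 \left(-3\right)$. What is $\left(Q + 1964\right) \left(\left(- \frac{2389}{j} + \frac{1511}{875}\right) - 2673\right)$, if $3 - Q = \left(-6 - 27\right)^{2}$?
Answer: $- \frac{492746198422}{210875} \approx -2.3367 \cdot 10^{6}$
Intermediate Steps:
$j = -241$ ($j = -7 + 78 \left(-3\right) = -7 - 234 = -241$)
$Q = -1086$ ($Q = 3 - \left(-6 - 27\right)^{2} = 3 - \left(-33\right)^{2} = 3 - 1089 = -1086$)
$\left(Q + 1964\right) \left(\left(- \frac{2389}{j} + \frac{1511}{875}\right) - 2673\right) = \left(-1086 + 1964\right) \left(\left(- \frac{2389}{-241} + \frac{1511}{875}\right) - 2673\right) = 878 \left(\left(\left(-2389\right) \left(- \frac{1}{241}\right) + 1511 \cdot \frac{1}{875}\right) - 2673\right) = 878 \left(\left(\frac{2389}{241} + \frac{1511}{875}\right) - 2673\right) = 878 \left(\frac{2454526}{210875} - 2673\right) = 878 \left(- \frac{561214349}{210875}\right) = - \frac{492746198422}{210875}$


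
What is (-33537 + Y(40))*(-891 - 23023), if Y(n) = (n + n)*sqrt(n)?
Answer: 802003818 - 3826240*sqrt(10) ≈ 7.8990e+8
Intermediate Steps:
Y(n) = 2*n**(3/2) (Y(n) = (2*n)*sqrt(n) = 2*n**(3/2))
(-33537 + Y(40))*(-891 - 23023) = (-33537 + 2*40**(3/2))*(-891 - 23023) = (-33537 + 2*(80*sqrt(10)))*(-23914) = (-33537 + 160*sqrt(10))*(-23914) = 802003818 - 3826240*sqrt(10)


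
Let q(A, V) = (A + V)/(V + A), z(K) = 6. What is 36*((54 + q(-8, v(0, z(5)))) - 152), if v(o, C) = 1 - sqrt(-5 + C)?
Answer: -3492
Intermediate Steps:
q(A, V) = 1 (q(A, V) = (A + V)/(A + V) = 1)
36*((54 + q(-8, v(0, z(5)))) - 152) = 36*((54 + 1) - 152) = 36*(55 - 152) = 36*(-97) = -3492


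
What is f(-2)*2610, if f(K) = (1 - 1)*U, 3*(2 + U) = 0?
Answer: 0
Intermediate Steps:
U = -2 (U = -2 + (⅓)*0 = -2 + 0 = -2)
f(K) = 0 (f(K) = (1 - 1)*(-2) = 0*(-2) = 0)
f(-2)*2610 = 0*2610 = 0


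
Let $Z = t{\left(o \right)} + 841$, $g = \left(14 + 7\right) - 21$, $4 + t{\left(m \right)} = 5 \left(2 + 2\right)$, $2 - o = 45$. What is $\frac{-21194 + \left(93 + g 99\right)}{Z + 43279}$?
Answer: $- \frac{21101}{44136} \approx -0.47809$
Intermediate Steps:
$o = -43$ ($o = 2 - 45 = -43$)
$t{\left(m \right)} = 16$ ($t{\left(m \right)} = -4 + 5 \left(2 + 2\right) = -4 + 5 \cdot 4 = -4 + 20 = 16$)
$g = 0$ ($g = 21 - 21 = 0$)
$Z = 857$ ($Z = 16 + 841 = 857$)
$\frac{-21194 + \left(93 + g 99\right)}{Z + 43279} = \frac{-21194 + \left(93 + 0 \cdot 99\right)}{857 + 43279} = \frac{-21194 + \left(93 + 0\right)}{44136} = \left(-21194 + 93\right) \frac{1}{44136} = \left(-21101\right) \frac{1}{44136} = - \frac{21101}{44136}$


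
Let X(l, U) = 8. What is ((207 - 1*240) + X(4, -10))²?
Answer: 625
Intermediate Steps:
((207 - 1*240) + X(4, -10))² = ((207 - 1*240) + 8)² = ((207 - 240) + 8)² = (-33 + 8)² = (-25)² = 625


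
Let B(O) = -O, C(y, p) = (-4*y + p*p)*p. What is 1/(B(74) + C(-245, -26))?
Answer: -1/43130 ≈ -2.3186e-5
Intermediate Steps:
C(y, p) = p*(p² - 4*y) (C(y, p) = (-4*y + p²)*p = (p² - 4*y)*p = p*(p² - 4*y))
1/(B(74) + C(-245, -26)) = 1/(-1*74 - 26*((-26)² - 4*(-245))) = 1/(-74 - 26*(676 + 980)) = 1/(-74 - 26*1656) = 1/(-74 - 43056) = 1/(-43130) = -1/43130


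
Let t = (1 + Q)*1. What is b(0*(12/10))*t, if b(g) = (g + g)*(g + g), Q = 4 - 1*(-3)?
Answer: 0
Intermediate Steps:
Q = 7 (Q = 4 + 3 = 7)
b(g) = 4*g² (b(g) = (2*g)*(2*g) = 4*g²)
t = 8 (t = (1 + 7)*1 = 8*1 = 8)
b(0*(12/10))*t = (4*(0*(12/10))²)*8 = (4*(0*(12*(⅒)))²)*8 = (4*(0*(6/5))²)*8 = (4*0²)*8 = (4*0)*8 = 0*8 = 0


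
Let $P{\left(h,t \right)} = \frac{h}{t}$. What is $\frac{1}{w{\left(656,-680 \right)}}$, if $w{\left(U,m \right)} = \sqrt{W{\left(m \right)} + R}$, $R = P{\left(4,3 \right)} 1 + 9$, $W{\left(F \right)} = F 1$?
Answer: $- \frac{i \sqrt{123}}{287} \approx - 0.038643 i$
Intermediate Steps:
$W{\left(F \right)} = F$
$R = \frac{31}{3}$ ($R = \frac{4}{3} \cdot 1 + 9 = \frac{4}{3} + 9 = \frac{31}{3} \approx 10.333$)
$w{\left(U,m \right)} = \sqrt{\frac{31}{3} + m}$ ($w{\left(U,m \right)} = \sqrt{m + \frac{31}{3}} = \sqrt{\frac{31}{3} + m}$)
$\frac{1}{w{\left(656,-680 \right)}} = \frac{1}{\frac{1}{3} \sqrt{93 + 9 \left(-680\right)}} = \frac{1}{\frac{1}{3} \sqrt{93 - 6120}} = \frac{1}{\frac{1}{3} \sqrt{-6027}} = \frac{1}{\frac{1}{3} \cdot 7 i \sqrt{123}} = \frac{1}{\frac{7}{3} i \sqrt{123}} = - \frac{i \sqrt{123}}{287}$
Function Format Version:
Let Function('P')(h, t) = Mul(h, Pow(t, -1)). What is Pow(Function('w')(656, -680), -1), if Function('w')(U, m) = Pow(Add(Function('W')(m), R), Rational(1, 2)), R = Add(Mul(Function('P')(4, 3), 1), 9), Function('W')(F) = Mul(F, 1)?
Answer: Mul(Rational(-1, 287), I, Pow(123, Rational(1, 2))) ≈ Mul(-0.038643, I)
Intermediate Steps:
Function('W')(F) = F
R = Rational(31, 3) (R = Add(Mul(Mul(4, Pow(3, -1)), 1), 9) = Add(Mul(Mul(4, Rational(1, 3)), 1), 9) = Add(Mul(Rational(4, 3), 1), 9) = Add(Rational(4, 3), 9) = Rational(31, 3) ≈ 10.333)
Function('w')(U, m) = Pow(Add(Rational(31, 3), m), Rational(1, 2)) (Function('w')(U, m) = Pow(Add(m, Rational(31, 3)), Rational(1, 2)) = Pow(Add(Rational(31, 3), m), Rational(1, 2)))
Pow(Function('w')(656, -680), -1) = Pow(Mul(Rational(1, 3), Pow(Add(93, Mul(9, -680)), Rational(1, 2))), -1) = Pow(Mul(Rational(1, 3), Pow(Add(93, -6120), Rational(1, 2))), -1) = Pow(Mul(Rational(1, 3), Pow(-6027, Rational(1, 2))), -1) = Pow(Mul(Rational(1, 3), Mul(7, I, Pow(123, Rational(1, 2)))), -1) = Pow(Mul(Rational(7, 3), I, Pow(123, Rational(1, 2))), -1) = Mul(Rational(-1, 287), I, Pow(123, Rational(1, 2)))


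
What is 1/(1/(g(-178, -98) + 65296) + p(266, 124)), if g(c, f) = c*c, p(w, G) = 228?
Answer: 96980/22111441 ≈ 0.0043860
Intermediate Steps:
g(c, f) = c**2
1/(1/(g(-178, -98) + 65296) + p(266, 124)) = 1/(1/((-178)**2 + 65296) + 228) = 1/(1/(31684 + 65296) + 228) = 1/(1/96980 + 228) = 1/(22111441/96980) = 96980/22111441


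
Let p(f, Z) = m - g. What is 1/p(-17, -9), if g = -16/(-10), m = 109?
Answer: 5/537 ≈ 0.0093110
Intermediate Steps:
g = 8/5 (g = -16*(-⅒) = 8/5 ≈ 1.6000)
p(f, Z) = 537/5 (p(f, Z) = 109 - 1*8/5 = 109 - 8/5 = 537/5)
1/p(-17, -9) = 1/(537/5) = 5/537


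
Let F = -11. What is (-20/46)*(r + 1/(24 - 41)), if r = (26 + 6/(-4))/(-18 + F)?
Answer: 4455/11339 ≈ 0.39289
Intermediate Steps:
r = -49/58 (r = (26 + 6/(-4))/(-18 - 11) = (26 + 6*(-¼))/(-29) = (26 - 3/2)*(-1/29) = (49/2)*(-1/29) = -49/58 ≈ -0.84483)
(-20/46)*(r + 1/(24 - 41)) = (-20/46)*(-49/58 + 1/(24 - 41)) = (-20*1/46)*(-49/58 + 1/(-17)) = -10*(-49/58 - 1/17)/23 = -10/23*(-891/986) = 4455/11339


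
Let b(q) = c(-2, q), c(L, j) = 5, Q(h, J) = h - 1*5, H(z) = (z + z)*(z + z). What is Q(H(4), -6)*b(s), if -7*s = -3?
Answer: 295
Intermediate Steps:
H(z) = 4*z² (H(z) = (2*z)*(2*z) = 4*z²)
Q(h, J) = -5 + h (Q(h, J) = h - 5 = -5 + h)
s = 3/7 (s = -⅐*(-3) = 3/7 ≈ 0.42857)
b(q) = 5
Q(H(4), -6)*b(s) = (-5 + 4*4²)*5 = (-5 + 4*16)*5 = (-5 + 64)*5 = 59*5 = 295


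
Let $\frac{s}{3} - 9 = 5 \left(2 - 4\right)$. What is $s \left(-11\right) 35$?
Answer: $1155$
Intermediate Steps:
$s = -3$ ($s = 27 + 3 \cdot 5 \left(2 - 4\right) = 27 + 3 \cdot 5 \left(-2\right) = 27 + 3 \left(-10\right) = 27 - 30 = -3$)
$s \left(-11\right) 35 = \left(-3\right) \left(-11\right) 35 = 33 \cdot 35 = 1155$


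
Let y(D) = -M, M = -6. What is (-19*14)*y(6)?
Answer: -1596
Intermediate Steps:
y(D) = 6 (y(D) = -1*(-6) = 6)
(-19*14)*y(6) = -19*14*6 = -266*6 = -1596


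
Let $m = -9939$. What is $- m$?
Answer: $9939$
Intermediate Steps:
$- m = \left(-1\right) \left(-9939\right) = 9939$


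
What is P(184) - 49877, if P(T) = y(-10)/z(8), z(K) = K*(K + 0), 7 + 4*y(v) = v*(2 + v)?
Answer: -12768439/256 ≈ -49877.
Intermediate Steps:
y(v) = -7/4 + v*(2 + v)/4 (y(v) = -7/4 + (v*(2 + v))/4 = -7/4 + v*(2 + v)/4)
z(K) = K**2 (z(K) = K*K = K**2)
P(T) = 73/256 (P(T) = (-7/4 + (1/2)*(-10) + (1/4)*(-10)**2)/(8**2) = (-7/4 - 5 + (1/4)*100)/64 = (-7/4 - 5 + 25)*(1/64) = (73/4)*(1/64) = 73/256)
P(184) - 49877 = 73/256 - 49877 = -12768439/256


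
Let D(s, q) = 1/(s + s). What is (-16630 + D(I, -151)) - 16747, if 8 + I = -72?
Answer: -5340321/160 ≈ -33377.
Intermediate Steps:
I = -80 (I = -8 - 72 = -80)
D(s, q) = 1/(2*s)
(-16630 + D(I, -151)) - 16747 = (-16630 + (½)/(-80)) - 16747 = (-16630 + (½)*(-1/80)) - 16747 = (-16630 - 1/160) - 16747 = -2660801/160 - 16747 = -5340321/160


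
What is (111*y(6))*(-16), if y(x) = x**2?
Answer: -63936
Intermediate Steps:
(111*y(6))*(-16) = (111*6**2)*(-16) = (111*36)*(-16) = 3996*(-16) = -63936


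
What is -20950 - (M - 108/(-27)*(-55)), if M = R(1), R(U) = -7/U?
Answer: -20723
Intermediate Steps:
M = -7 (M = -7/1 = -7*1 = -7)
-20950 - (M - 108/(-27)*(-55)) = -20950 - (-7 - 108/(-27)*(-55)) = -20950 - (-7 - 108*(-1/27)*(-55)) = -20950 - (-7 + 4*(-55)) = -20950 - (-7 - 220) = -20950 - 1*(-227) = -20950 + 227 = -20723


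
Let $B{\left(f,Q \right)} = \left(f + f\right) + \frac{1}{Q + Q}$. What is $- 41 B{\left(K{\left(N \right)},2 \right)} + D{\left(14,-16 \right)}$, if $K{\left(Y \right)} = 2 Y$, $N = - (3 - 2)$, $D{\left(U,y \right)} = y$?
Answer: $\frac{551}{4} \approx 137.75$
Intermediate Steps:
$N = -1$ ($N = - (3 - 2) = \left(-1\right) 1 = -1$)
$B{\left(f,Q \right)} = \frac{1}{2 Q} + 2 f$ ($B{\left(f,Q \right)} = 2 f + \frac{1}{2 Q} = \frac{1}{2 Q} + 2 f$)
$- 41 B{\left(K{\left(N \right)},2 \right)} + D{\left(14,-16 \right)} = - 41 \left(\frac{1}{2 \cdot 2} + 2 \cdot 2 \left(-1\right)\right) - 16 = - 41 \left(\frac{1}{2} \cdot \frac{1}{2} + 2 \left(-2\right)\right) - 16 = - 41 \left(\frac{1}{4} - 4\right) - 16 = \left(-41\right) \left(- \frac{15}{4}\right) - 16 = \frac{615}{4} - 16 = \frac{551}{4}$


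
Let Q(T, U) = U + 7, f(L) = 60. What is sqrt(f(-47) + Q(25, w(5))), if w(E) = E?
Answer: 6*sqrt(2) ≈ 8.4853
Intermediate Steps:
Q(T, U) = 7 + U
sqrt(f(-47) + Q(25, w(5))) = sqrt(60 + (7 + 5)) = sqrt(60 + 12) = sqrt(72) = 6*sqrt(2)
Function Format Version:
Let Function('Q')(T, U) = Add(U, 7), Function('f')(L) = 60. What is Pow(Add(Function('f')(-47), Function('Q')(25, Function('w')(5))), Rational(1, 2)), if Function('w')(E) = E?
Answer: Mul(6, Pow(2, Rational(1, 2))) ≈ 8.4853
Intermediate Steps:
Function('Q')(T, U) = Add(7, U)
Pow(Add(Function('f')(-47), Function('Q')(25, Function('w')(5))), Rational(1, 2)) = Pow(Add(60, Add(7, 5)), Rational(1, 2)) = Pow(Add(60, 12), Rational(1, 2)) = Pow(72, Rational(1, 2)) = Mul(6, Pow(2, Rational(1, 2)))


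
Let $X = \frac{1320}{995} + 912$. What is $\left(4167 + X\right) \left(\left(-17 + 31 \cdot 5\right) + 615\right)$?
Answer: $\frac{761271705}{199} \approx 3.8255 \cdot 10^{6}$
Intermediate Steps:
$X = \frac{181752}{199}$ ($X = 1320 \cdot \frac{1}{995} + 912 = \frac{264}{199} + 912 = \frac{181752}{199} \approx 913.33$)
$\left(4167 + X\right) \left(\left(-17 + 31 \cdot 5\right) + 615\right) = \left(4167 + \frac{181752}{199}\right) \left(\left(-17 + 31 \cdot 5\right) + 615\right) = \frac{1010985 \left(\left(-17 + 155\right) + 615\right)}{199} = \frac{1010985 \left(138 + 615\right)}{199} = \frac{1010985}{199} \cdot 753 = \frac{761271705}{199}$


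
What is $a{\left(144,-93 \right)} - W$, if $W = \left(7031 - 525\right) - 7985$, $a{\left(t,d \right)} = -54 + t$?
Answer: $1569$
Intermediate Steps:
$W = -1479$ ($W = 6506 - 7985 = -1479$)
$a{\left(144,-93 \right)} - W = \left(-54 + 144\right) - -1479 = 90 + 1479 = 1569$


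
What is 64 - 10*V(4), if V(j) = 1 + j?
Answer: 14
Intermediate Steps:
64 - 10*V(4) = 64 - 10*(1 + 4) = 64 - 10*5 = 64 - 50 = 14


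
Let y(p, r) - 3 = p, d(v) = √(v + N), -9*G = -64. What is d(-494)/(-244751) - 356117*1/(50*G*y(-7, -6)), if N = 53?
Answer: 3205053/12800 - 21*I/244751 ≈ 250.39 - 8.5801e-5*I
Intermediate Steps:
G = 64/9 (G = -⅑*(-64) = 64/9 ≈ 7.1111)
d(v) = √(53 + v) (d(v) = √(v + 53) = √(53 + v))
y(p, r) = 3 + p
d(-494)/(-244751) - 356117*1/(50*G*y(-7, -6)) = √(53 - 494)/(-244751) - 356117*9/(3200*(3 - 7)) = √(-441)*(-1/244751) - 356117/((50*(-4))*(64/9)) = (21*I)*(-1/244751) - 356117/((-200*64/9)) = -21*I/244751 - 356117/(-12800/9) = -21*I/244751 - 356117*(-9/12800) = -21*I/244751 + 3205053/12800 = 3205053/12800 - 21*I/244751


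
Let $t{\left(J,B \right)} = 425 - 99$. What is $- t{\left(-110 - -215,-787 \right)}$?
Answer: $-326$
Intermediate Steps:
$t{\left(J,B \right)} = 326$
$- t{\left(-110 - -215,-787 \right)} = \left(-1\right) 326 = -326$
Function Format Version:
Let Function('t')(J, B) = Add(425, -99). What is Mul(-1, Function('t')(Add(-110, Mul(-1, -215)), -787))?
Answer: -326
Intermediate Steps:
Function('t')(J, B) = 326
Mul(-1, Function('t')(Add(-110, Mul(-1, -215)), -787)) = Mul(-1, 326) = -326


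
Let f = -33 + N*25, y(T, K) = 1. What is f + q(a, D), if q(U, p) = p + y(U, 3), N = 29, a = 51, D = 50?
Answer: 743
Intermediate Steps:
q(U, p) = 1 + p (q(U, p) = p + 1 = 1 + p)
f = 692 (f = -33 + 29*25 = -33 + 725 = 692)
f + q(a, D) = 692 + (1 + 50) = 692 + 51 = 743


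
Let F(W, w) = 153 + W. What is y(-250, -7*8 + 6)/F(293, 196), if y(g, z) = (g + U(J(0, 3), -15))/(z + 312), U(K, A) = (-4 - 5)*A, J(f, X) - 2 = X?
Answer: -115/116852 ≈ -0.00098415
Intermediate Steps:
J(f, X) = 2 + X
U(K, A) = -9*A
y(g, z) = (135 + g)/(312 + z) (y(g, z) = (g - 9*(-15))/(z + 312) = (g + 135)/(312 + z) = (135 + g)/(312 + z))
y(-250, -7*8 + 6)/F(293, 196) = ((135 - 250)/(312 + (-7*8 + 6)))/(153 + 293) = (-115/(312 + (-56 + 6)))/446 = (-115/(312 - 50))*(1/446) = (-115/262)*(1/446) = ((1/262)*(-115))*(1/446) = -115/262*1/446 = -115/116852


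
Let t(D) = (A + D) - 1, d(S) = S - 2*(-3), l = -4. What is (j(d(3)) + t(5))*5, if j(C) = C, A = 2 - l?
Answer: 95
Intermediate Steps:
d(S) = 6 + S (d(S) = S + 6 = 6 + S)
A = 6 (A = 2 - 1*(-4) = 2 + 4 = 6)
t(D) = 5 + D (t(D) = (6 + D) - 1 = 5 + D)
(j(d(3)) + t(5))*5 = ((6 + 3) + (5 + 5))*5 = (9 + 10)*5 = 19*5 = 95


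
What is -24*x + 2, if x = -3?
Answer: 74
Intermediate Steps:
-24*x + 2 = -24*(-3) + 2 = 72 + 2 = 74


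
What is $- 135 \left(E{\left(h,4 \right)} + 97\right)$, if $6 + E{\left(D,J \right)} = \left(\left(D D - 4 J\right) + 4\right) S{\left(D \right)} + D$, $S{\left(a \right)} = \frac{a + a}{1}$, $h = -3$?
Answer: $-14310$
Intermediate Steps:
$S{\left(a \right)} = 2 a$ ($S{\left(a \right)} = 2 a 1 = 2 a$)
$E{\left(D,J \right)} = -6 + D + 2 D \left(4 + D^{2} - 4 J\right)$ ($E{\left(D,J \right)} = -6 + \left(\left(\left(D D - 4 J\right) + 4\right) 2 D + D\right) = -6 + \left(\left(\left(D^{2} - 4 J\right) + 4\right) 2 D + D\right) = -6 + \left(\left(4 + D^{2} - 4 J\right) 2 D + D\right) = -6 + \left(2 D \left(4 + D^{2} - 4 J\right) + D\right) = -6 + \left(D + 2 D \left(4 + D^{2} - 4 J\right)\right) = -6 + D + 2 D \left(4 + D^{2} - 4 J\right)$)
$- 135 \left(E{\left(h,4 \right)} + 97\right) = - 135 \left(\left(-6 + 2 \left(-3\right)^{3} + 9 \left(-3\right) - \left(-24\right) 4\right) + 97\right) = - 135 \left(\left(-6 + 2 \left(-27\right) - 27 + 96\right) + 97\right) = - 135 \left(\left(-6 - 54 - 27 + 96\right) + 97\right) = - 135 \left(9 + 97\right) = \left(-135\right) 106 = -14310$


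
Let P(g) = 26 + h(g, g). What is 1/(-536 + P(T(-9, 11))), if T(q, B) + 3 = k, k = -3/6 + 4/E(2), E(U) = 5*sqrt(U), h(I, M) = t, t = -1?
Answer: -1/511 ≈ -0.0019569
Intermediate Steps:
h(I, M) = -1
k = -1/2 + 2*sqrt(2)/5 (k = -3/6 + 4/((5*sqrt(2))) = -3*1/6 + 4*(sqrt(2)/10) = -1/2 + 2*sqrt(2)/5 ≈ 0.065685)
T(q, B) = -7/2 + 2*sqrt(2)/5 (T(q, B) = -3 + (-1/2 + 2*sqrt(2)/5) = -7/2 + 2*sqrt(2)/5)
P(g) = 25 (P(g) = 26 - 1 = 25)
1/(-536 + P(T(-9, 11))) = 1/(-536 + 25) = 1/(-511) = -1/511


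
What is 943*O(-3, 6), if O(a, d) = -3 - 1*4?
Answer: -6601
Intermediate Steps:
O(a, d) = -7 (O(a, d) = -3 - 4 = -7)
943*O(-3, 6) = 943*(-7) = -6601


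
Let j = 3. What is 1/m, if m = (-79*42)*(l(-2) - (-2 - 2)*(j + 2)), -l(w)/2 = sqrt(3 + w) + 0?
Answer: -1/59724 ≈ -1.6744e-5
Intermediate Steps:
l(w) = -2*sqrt(3 + w) (l(w) = -2*(sqrt(3 + w) + 0) = -2*sqrt(3 + w))
m = -59724 (m = (-79*42)*(-2*sqrt(3 - 2) - (-2 - 2)*(3 + 2)) = -3318*(-2*sqrt(1) - (-4)*5) = -3318*(-2*1 - 1*(-20)) = -3318*(-2 + 20) = -3318*18 = -59724)
1/m = 1/(-59724) = -1/59724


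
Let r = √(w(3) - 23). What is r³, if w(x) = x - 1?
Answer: -21*I*√21 ≈ -96.234*I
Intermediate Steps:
w(x) = -1 + x
r = I*√21 (r = √((-1 + 3) - 23) = √(2 - 23) = √(-21) = I*√21 ≈ 4.5826*I)
r³ = (I*√21)³ = -21*I*√21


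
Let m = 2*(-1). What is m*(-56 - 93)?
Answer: 298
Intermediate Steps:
m = -2
m*(-56 - 93) = -2*(-56 - 93) = -2*(-149) = 298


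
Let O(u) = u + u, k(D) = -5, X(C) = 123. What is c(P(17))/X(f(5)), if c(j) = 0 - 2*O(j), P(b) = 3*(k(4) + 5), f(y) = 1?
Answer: 0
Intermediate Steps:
O(u) = 2*u
P(b) = 0 (P(b) = 3*(-5 + 5) = 3*0 = 0)
c(j) = -4*j (c(j) = 0 - 4*j = -4*j)
c(P(17))/X(f(5)) = -4*0/123 = 0*(1/123) = 0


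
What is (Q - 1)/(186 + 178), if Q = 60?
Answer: 59/364 ≈ 0.16209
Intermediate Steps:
(Q - 1)/(186 + 178) = (60 - 1)/(186 + 178) = 59/364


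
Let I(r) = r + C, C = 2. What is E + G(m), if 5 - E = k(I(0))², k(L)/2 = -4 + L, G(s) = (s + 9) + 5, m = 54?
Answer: 57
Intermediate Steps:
I(r) = 2 + r (I(r) = r + 2 = 2 + r)
G(s) = 14 + s (G(s) = (9 + s) + 5 = 14 + s)
k(L) = -8 + 2*L (k(L) = 2*(-4 + L) = -8 + 2*L)
E = -11 (E = 5 - (-8 + 2*(2 + 0))² = 5 - (-8 + 2*2)² = 5 - (-8 + 4)² = 5 - 1*(-4)² = 5 - 1*16 = 5 - 16 = -11)
E + G(m) = -11 + (14 + 54) = -11 + 68 = 57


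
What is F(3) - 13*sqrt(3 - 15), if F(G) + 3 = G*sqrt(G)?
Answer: -3 + sqrt(3)*(3 - 26*I) ≈ 2.1962 - 45.033*I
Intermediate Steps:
F(G) = -3 + G**(3/2) (F(G) = -3 + G*sqrt(G) = -3 + G**(3/2))
F(3) - 13*sqrt(3 - 15) = (-3 + 3**(3/2)) - 13*sqrt(3 - 15) = (-3 + 3*sqrt(3)) - 26*I*sqrt(3) = -3 + 3*sqrt(3) - 26*I*sqrt(3)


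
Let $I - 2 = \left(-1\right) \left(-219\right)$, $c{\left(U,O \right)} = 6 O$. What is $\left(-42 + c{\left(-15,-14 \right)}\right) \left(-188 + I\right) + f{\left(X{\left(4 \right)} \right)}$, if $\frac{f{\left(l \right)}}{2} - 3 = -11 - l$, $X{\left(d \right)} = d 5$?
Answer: $-4214$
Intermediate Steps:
$X{\left(d \right)} = 5 d$
$f{\left(l \right)} = -16 - 2 l$ ($f{\left(l \right)} = 6 + 2 \left(-11 - l\right) = 6 - \left(22 + 2 l\right) = -16 - 2 l$)
$I = 221$ ($I = 2 - -219 = 2 + 219 = 221$)
$\left(-42 + c{\left(-15,-14 \right)}\right) \left(-188 + I\right) + f{\left(X{\left(4 \right)} \right)} = \left(-42 + 6 \left(-14\right)\right) \left(-188 + 221\right) - \left(16 + 2 \cdot 5 \cdot 4\right) = \left(-42 - 84\right) 33 - 56 = \left(-126\right) 33 - 56 = -4158 - 56 = -4214$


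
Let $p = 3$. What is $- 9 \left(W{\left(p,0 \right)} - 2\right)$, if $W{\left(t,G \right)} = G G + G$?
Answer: $18$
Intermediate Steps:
$W{\left(t,G \right)} = G + G^{2}$ ($W{\left(t,G \right)} = G^{2} + G = G + G^{2}$)
$- 9 \left(W{\left(p,0 \right)} - 2\right) = - 9 \left(0 \left(1 + 0\right) - 2\right) = - 9 \left(0 \cdot 1 - 2\right) = - 9 \left(0 - 2\right) = \left(-9\right) \left(-2\right) = 18$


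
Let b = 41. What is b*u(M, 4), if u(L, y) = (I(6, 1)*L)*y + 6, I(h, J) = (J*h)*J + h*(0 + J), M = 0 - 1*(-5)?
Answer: 10086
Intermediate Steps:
M = 5 (M = 0 + 5 = 5)
I(h, J) = J*h + h*J**2 (I(h, J) = h*J**2 + h*J = h*J**2 + J*h = J*h + h*J**2)
u(L, y) = 6 + 12*L*y (u(L, y) = ((1*6*(1 + 1))*L)*y + 6 = ((1*6*2)*L)*y + 6 = (12*L)*y + 6 = 12*L*y + 6 = 6 + 12*L*y)
b*u(M, 4) = 41*(6 + 12*5*4) = 41*(6 + 240) = 41*246 = 10086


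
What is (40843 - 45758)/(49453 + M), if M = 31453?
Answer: -4915/80906 ≈ -0.060750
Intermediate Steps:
(40843 - 45758)/(49453 + M) = (40843 - 45758)/(49453 + 31453) = -4915/80906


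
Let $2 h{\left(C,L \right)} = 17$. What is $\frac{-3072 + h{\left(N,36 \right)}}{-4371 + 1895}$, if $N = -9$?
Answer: $\frac{6127}{4952} \approx 1.2373$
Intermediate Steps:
$h{\left(C,L \right)} = \frac{17}{2}$ ($h{\left(C,L \right)} = \frac{1}{2} \cdot 17 = \frac{17}{2}$)
$\frac{-3072 + h{\left(N,36 \right)}}{-4371 + 1895} = \frac{-3072 + \frac{17}{2}}{-4371 + 1895} = - \frac{6127}{2 \left(-2476\right)} = \left(- \frac{6127}{2}\right) \left(- \frac{1}{2476}\right) = \frac{6127}{4952}$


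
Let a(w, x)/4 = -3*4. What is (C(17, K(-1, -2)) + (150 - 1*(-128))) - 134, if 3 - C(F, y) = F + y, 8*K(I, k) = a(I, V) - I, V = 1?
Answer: 1087/8 ≈ 135.88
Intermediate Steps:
a(w, x) = -48 (a(w, x) = 4*(-3*4) = 4*(-12) = -48)
K(I, k) = -6 - I/8 (K(I, k) = (-48 - I)/8 = -6 - I/8)
C(F, y) = 3 - F - y (C(F, y) = 3 - (F + y) = 3 + (-F - y) = 3 - F - y)
(C(17, K(-1, -2)) + (150 - 1*(-128))) - 134 = ((3 - 1*17 - (-6 - 1/8*(-1))) + (150 - 1*(-128))) - 134 = ((3 - 17 - (-6 + 1/8)) + (150 + 128)) - 134 = ((3 - 17 - 1*(-47/8)) + 278) - 134 = ((3 - 17 + 47/8) + 278) - 134 = (-65/8 + 278) - 134 = 2159/8 - 134 = 1087/8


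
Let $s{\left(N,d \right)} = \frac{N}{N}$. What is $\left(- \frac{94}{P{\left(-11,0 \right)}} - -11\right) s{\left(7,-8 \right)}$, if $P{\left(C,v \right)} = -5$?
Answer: $\frac{149}{5} \approx 29.8$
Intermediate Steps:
$s{\left(N,d \right)} = 1$
$\left(- \frac{94}{P{\left(-11,0 \right)}} - -11\right) s{\left(7,-8 \right)} = \left(- \frac{94}{-5} - -11\right) 1 = \left(\left(-94\right) \left(- \frac{1}{5}\right) + \left(-40 + 51\right)\right) 1 = \left(\frac{94}{5} + 11\right) 1 = \frac{149}{5} \cdot 1 = \frac{149}{5}$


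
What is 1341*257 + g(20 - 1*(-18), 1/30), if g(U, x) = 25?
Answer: 344662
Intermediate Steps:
1341*257 + g(20 - 1*(-18), 1/30) = 1341*257 + 25 = 344637 + 25 = 344662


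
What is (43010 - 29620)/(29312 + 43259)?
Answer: 13390/72571 ≈ 0.18451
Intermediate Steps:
(43010 - 29620)/(29312 + 43259) = 13390/72571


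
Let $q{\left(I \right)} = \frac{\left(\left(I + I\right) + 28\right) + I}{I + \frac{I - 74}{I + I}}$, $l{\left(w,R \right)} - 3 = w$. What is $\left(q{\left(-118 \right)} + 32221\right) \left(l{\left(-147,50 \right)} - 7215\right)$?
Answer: $- \frac{819775041426}{3457} \approx -2.3713 \cdot 10^{8}$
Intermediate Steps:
$l{\left(w,R \right)} = 3 + w$
$q{\left(I \right)} = \frac{28 + 3 I}{I + \frac{-74 + I}{2 I}}$ ($q{\left(I \right)} = \frac{\left(2 I + 28\right) + I}{I + \frac{-74 + I}{2 I}} = \frac{\left(28 + 2 I\right) + I}{I + \left(-74 + I\right) \frac{1}{2 I}} = \frac{28 + 3 I}{I + \frac{-74 + I}{2 I}}$)
$\left(q{\left(-118 \right)} + 32221\right) \left(l{\left(-147,50 \right)} - 7215\right) = \left(2 \left(-118\right) \frac{1}{-74 - 118 + 2 \left(-118\right)^{2}} \left(28 + 3 \left(-118\right)\right) + 32221\right) \left(\left(3 - 147\right) - 7215\right) = \left(2 \left(-118\right) \frac{1}{-74 - 118 + 2 \cdot 13924} \left(28 - 354\right) + 32221\right) \left(-144 - 7215\right) = \left(2 \left(-118\right) \frac{1}{-74 - 118 + 27848} \left(-326\right) + 32221\right) \left(-7359\right) = \left(2 \left(-118\right) \frac{1}{27656} \left(-326\right) + 32221\right) \left(-7359\right) = \left(\frac{9617}{3457} + 32221\right) \left(-7359\right) = \frac{111397614}{3457} \left(-7359\right) = - \frac{819775041426}{3457}$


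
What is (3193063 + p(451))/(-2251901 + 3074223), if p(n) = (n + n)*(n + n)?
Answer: 4006667/822322 ≈ 4.8724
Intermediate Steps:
p(n) = 4*n² (p(n) = (2*n)*(2*n) = 4*n²)
(3193063 + p(451))/(-2251901 + 3074223) = (3193063 + 4*451²)/(-2251901 + 3074223) = (3193063 + 4*203401)/822322 = (3193063 + 813604)*(1/822322) = 4006667*(1/822322) = 4006667/822322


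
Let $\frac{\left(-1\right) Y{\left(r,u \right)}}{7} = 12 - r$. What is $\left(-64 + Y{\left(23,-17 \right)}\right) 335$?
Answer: $4355$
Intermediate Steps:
$Y{\left(r,u \right)} = -84 + 7 r$ ($Y{\left(r,u \right)} = - 7 \left(12 - r\right) = -84 + 7 r$)
$\left(-64 + Y{\left(23,-17 \right)}\right) 335 = \left(-64 + \left(-84 + 7 \cdot 23\right)\right) 335 = \left(-64 + \left(-84 + 161\right)\right) 335 = \left(-64 + 77\right) 335 = 13 \cdot 335 = 4355$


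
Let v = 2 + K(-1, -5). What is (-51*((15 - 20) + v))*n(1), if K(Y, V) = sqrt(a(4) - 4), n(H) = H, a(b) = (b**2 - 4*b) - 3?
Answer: 153 - 51*I*sqrt(7) ≈ 153.0 - 134.93*I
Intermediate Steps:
a(b) = -3 + b**2 - 4*b
K(Y, V) = I*sqrt(7) (K(Y, V) = sqrt((-3 + 4**2 - 4*4) - 4) = sqrt((-3 + 16 - 16) - 4) = sqrt(-3 - 4) = sqrt(-7) = I*sqrt(7))
v = 2 + I*sqrt(7) ≈ 2.0 + 2.6458*I
(-51*((15 - 20) + v))*n(1) = -51*((15 - 20) + (2 + I*sqrt(7)))*1 = -51*(-5 + (2 + I*sqrt(7)))*1 = -51*(-3 + I*sqrt(7))*1 = (153 - 51*I*sqrt(7))*1 = 153 - 51*I*sqrt(7)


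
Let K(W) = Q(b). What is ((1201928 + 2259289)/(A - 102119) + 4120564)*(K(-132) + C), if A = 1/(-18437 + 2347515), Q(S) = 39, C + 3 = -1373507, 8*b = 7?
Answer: -1346056135848895238310818/237843116281 ≈ -5.6594e+12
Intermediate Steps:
b = 7/8 (b = (⅛)*7 = 7/8 ≈ 0.87500)
C = -1373510 (C = -3 - 1373507 = -1373510)
K(W) = 39
A = 1/2329078 ≈ 4.2935e-7
((1201928 + 2259289)/(A - 102119) + 4120564)*(K(-132) + C) = ((1201928 + 2259289)/(1/2329078 - 102119) + 4120564)*(39 - 1373510) = (3461217/(-237843116281/2329078) + 4120564)*(-1373471) = (3461217*(-2329078/237843116281) + 4120564)*(-1373471) = (-8061444367926/237843116281 + 4120564)*(-1373471) = (980039721150934558/237843116281)*(-1373471) = -1346056135848895238310818/237843116281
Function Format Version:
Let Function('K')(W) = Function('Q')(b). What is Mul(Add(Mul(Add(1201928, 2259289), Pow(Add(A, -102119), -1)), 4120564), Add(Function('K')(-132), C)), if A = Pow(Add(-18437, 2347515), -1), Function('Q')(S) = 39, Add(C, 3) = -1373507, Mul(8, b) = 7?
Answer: Rational(-1346056135848895238310818, 237843116281) ≈ -5.6594e+12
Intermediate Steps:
b = Rational(7, 8) (b = Mul(Rational(1, 8), 7) = Rational(7, 8) ≈ 0.87500)
C = -1373510 (C = Add(-3, -1373507) = -1373510)
Function('K')(W) = 39
A = Rational(1, 2329078) (A = Pow(2329078, -1) = Rational(1, 2329078) ≈ 4.2935e-7)
Mul(Add(Mul(Add(1201928, 2259289), Pow(Add(A, -102119), -1)), 4120564), Add(Function('K')(-132), C)) = Mul(Add(Mul(Add(1201928, 2259289), Pow(Add(Rational(1, 2329078), -102119), -1)), 4120564), Add(39, -1373510)) = Mul(Add(Mul(3461217, Pow(Rational(-237843116281, 2329078), -1)), 4120564), -1373471) = Mul(Add(Mul(3461217, Rational(-2329078, 237843116281)), 4120564), -1373471) = Mul(Add(Rational(-8061444367926, 237843116281), 4120564), -1373471) = Mul(Rational(980039721150934558, 237843116281), -1373471) = Rational(-1346056135848895238310818, 237843116281)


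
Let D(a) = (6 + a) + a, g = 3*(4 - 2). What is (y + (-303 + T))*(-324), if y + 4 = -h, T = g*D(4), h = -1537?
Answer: -425736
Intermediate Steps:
g = 6 (g = 3*2 = 6)
D(a) = 6 + 2*a
T = 84 (T = 6*(6 + 2*4) = 6*(6 + 8) = 6*14 = 84)
y = 1533 (y = -4 - 1*(-1537) = -4 + 1537 = 1533)
(y + (-303 + T))*(-324) = (1533 + (-303 + 84))*(-324) = (1533 - 219)*(-324) = 1314*(-324) = -425736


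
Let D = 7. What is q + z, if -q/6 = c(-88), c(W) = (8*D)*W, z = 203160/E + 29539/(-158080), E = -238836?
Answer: 7155810459631/242020480 ≈ 29567.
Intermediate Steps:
z = -251093009/242020480 (z = 203160/(-238836) + 29539/(-158080) = 203160*(-1/238836) + 29539*(-1/158080) = -16930/19903 - 29539/158080 = -251093009/242020480 ≈ -1.0375)
c(W) = 56*W (c(W) = (8*7)*W = 56*W)
q = 29568 (q = -336*(-88) = -6*(-4928) = 29568)
q + z = 29568 - 251093009/242020480 = 7155810459631/242020480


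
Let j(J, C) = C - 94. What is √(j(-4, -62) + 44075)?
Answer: √43919 ≈ 209.57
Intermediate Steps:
j(J, C) = -94 + C
√(j(-4, -62) + 44075) = √((-94 - 62) + 44075) = √(-156 + 44075) = √43919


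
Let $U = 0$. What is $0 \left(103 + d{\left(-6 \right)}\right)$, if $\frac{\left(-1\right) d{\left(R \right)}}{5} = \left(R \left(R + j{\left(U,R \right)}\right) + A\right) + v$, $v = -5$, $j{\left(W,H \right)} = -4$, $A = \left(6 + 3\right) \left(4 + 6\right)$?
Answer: $0$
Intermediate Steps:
$A = 90$ ($A = 9 \cdot 10 = 90$)
$d{\left(R \right)} = -425 - 5 R \left(-4 + R\right)$ ($d{\left(R \right)} = - 5 \left(\left(R \left(R - 4\right) + 90\right) - 5\right) = - 5 \left(\left(R \left(-4 + R\right) + 90\right) - 5\right) = - 5 \left(\left(90 + R \left(-4 + R\right)\right) - 5\right) = - 5 \left(85 + R \left(-4 + R\right)\right) = -425 - 5 R \left(-4 + R\right)$)
$0 \left(103 + d{\left(-6 \right)}\right) = 0 \left(103 - \left(545 + 180\right)\right) = 0 \left(103 - 725\right) = 0 \left(-622\right) = 0$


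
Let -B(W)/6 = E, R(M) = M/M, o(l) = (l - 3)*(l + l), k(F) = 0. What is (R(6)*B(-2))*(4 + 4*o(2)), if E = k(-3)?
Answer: 0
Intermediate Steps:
o(l) = 2*l*(-3 + l) (o(l) = (-3 + l)*(2*l) = 2*l*(-3 + l))
E = 0
R(M) = 1
B(W) = 0 (B(W) = -6*0 = 0)
(R(6)*B(-2))*(4 + 4*o(2)) = (1*0)*(4 + 4*(2*2*(-3 + 2))) = 0*(4 + 4*(2*2*(-1))) = 0*(4 + 4*(-4)) = 0*(4 - 16) = 0*(-12) = 0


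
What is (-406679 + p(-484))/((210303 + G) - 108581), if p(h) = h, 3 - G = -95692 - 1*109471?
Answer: -135721/102296 ≈ -1.3267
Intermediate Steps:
G = 205166 (G = 3 - (-95692 - 1*109471) = 3 - (-95692 - 109471) = 3 - 1*(-205163) = 3 + 205163 = 205166)
(-406679 + p(-484))/((210303 + G) - 108581) = (-406679 - 484)/((210303 + 205166) - 108581) = -407163/(415469 - 108581) = -407163/306888 = -407163*1/306888 = -135721/102296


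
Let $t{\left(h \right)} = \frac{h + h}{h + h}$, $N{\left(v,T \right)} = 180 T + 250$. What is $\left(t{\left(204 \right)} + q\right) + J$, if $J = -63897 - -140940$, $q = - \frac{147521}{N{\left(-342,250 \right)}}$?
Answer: $\frac{3486093479}{45250} \approx 77041.0$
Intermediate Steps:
$N{\left(v,T \right)} = 250 + 180 T$
$q = - \frac{147521}{45250}$ ($q = - \frac{147521}{250 + 180 \cdot 250} = - \frac{147521}{250 + 45000} = - \frac{147521}{45250} \approx -3.2601$)
$t{\left(h \right)} = 1$ ($t{\left(h \right)} = \frac{2 h}{2 h} = 2 h \frac{1}{2 h} = 1$)
$J = 77043$ ($J = -63897 + 140940 = 77043$)
$\left(t{\left(204 \right)} + q\right) + J = \left(1 - \frac{147521}{45250}\right) + 77043 = - \frac{102271}{45250} + 77043 = \frac{3486093479}{45250}$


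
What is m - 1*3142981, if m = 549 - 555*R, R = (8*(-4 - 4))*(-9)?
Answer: -3462112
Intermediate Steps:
R = 576 (R = (8*(-8))*(-9) = -64*(-9) = 576)
m = -319131 (m = 549 - 555*576 = 549 - 319680 = -319131)
m - 1*3142981 = -319131 - 1*3142981 = -319131 - 3142981 = -3462112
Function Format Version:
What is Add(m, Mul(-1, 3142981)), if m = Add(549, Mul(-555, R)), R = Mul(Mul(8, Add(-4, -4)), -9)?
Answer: -3462112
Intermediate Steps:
R = 576 (R = Mul(Mul(8, -8), -9) = Mul(-64, -9) = 576)
m = -319131 (m = Add(549, Mul(-555, 576)) = Add(549, -319680) = -319131)
Add(m, Mul(-1, 3142981)) = Add(-319131, Mul(-1, 3142981)) = Add(-319131, -3142981) = -3462112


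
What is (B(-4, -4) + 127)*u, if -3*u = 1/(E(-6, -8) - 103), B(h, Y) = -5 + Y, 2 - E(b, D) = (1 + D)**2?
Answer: 59/225 ≈ 0.26222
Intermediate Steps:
E(b, D) = 2 - (1 + D)**2
u = 1/450 (u = -1/(3*((2 - (1 - 8)**2) - 103)) = -1/(3*((2 - 1*(-7)**2) - 103)) = -1/(3*((2 - 1*49) - 103)) = -1/(3*((2 - 49) - 103)) = -1/(3*(-47 - 103)) = -1/3/(-150) = -1/3*(-1/150) = 1/450 ≈ 0.0022222)
(B(-4, -4) + 127)*u = ((-5 - 4) + 127)*(1/450) = (-9 + 127)*(1/450) = 118*(1/450) = 59/225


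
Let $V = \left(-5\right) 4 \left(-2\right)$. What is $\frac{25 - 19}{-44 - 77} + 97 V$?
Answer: $\frac{469474}{121} \approx 3879.9$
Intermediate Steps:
$V = 40$ ($V = \left(-20\right) \left(-2\right) = 40$)
$\frac{25 - 19}{-44 - 77} + 97 V = \frac{25 - 19}{-44 - 77} + 97 \cdot 40 = \frac{6}{-121} + 3880 = 6 \left(- \frac{1}{121}\right) + 3880 = - \frac{6}{121} + 3880 = \frac{469474}{121}$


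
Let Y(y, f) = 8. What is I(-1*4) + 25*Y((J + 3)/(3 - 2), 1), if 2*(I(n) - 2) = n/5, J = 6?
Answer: 1008/5 ≈ 201.60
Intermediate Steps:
I(n) = 2 + n/10 (I(n) = 2 + (n/5)/2 = 2 + n/10)
I(-1*4) + 25*Y((J + 3)/(3 - 2), 1) = (2 + (-1*4)/10) + 25*8 = (2 + (⅒)*(-4)) + 200 = (2 - ⅖) + 200 = 8/5 + 200 = 1008/5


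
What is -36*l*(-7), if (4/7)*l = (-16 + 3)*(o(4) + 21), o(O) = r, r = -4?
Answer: -97461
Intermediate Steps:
o(O) = -4
l = -1547/4 (l = 7*((-16 + 3)*(-4 + 21))/4 = 7*(-13*17)/4 = (7/4)*(-221) = -1547/4 ≈ -386.75)
-36*l*(-7) = -36*(-1547/4)*(-7) = 13923*(-7) = -97461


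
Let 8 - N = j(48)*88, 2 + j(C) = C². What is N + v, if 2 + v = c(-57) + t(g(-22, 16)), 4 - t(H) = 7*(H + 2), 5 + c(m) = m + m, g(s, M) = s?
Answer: -202545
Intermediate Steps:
c(m) = -5 + 2*m (c(m) = -5 + (m + m) = -5 + 2*m)
j(C) = -2 + C²
t(H) = -10 - 7*H (t(H) = 4 - 7*(H + 2) = 4 - 7*(2 + H) = 4 - (14 + 7*H) = 4 + (-14 - 7*H) = -10 - 7*H)
v = 23 (v = -2 + ((-5 + 2*(-57)) + (-10 - 7*(-22))) = -2 + ((-5 - 114) + (-10 + 154)) = -2 + (-119 + 144) = -2 + 25 = 23)
N = -202568 (N = 8 - (-2 + 48²)*88 = 8 - (-2 + 2304)*88 = 8 - 2302*88 = 8 - 1*202576 = 8 - 202576 = -202568)
N + v = -202568 + 23 = -202545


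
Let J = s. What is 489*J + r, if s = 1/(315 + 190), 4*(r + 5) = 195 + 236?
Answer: 209511/2020 ≈ 103.72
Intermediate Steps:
r = 411/4 (r = -5 + (195 + 236)/4 = -5 + (¼)*431 = -5 + 431/4 = 411/4 ≈ 102.75)
s = 1/505 ≈ 0.0019802
J = 1/505 ≈ 0.0019802
489*J + r = 489*(1/505) + 411/4 = 489/505 + 411/4 = 209511/2020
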